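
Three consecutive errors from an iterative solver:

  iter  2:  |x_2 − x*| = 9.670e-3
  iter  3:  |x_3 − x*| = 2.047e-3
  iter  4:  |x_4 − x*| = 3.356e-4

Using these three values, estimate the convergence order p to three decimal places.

p ≈ ln(|x_4 − x*|/|x_3 − x*|) / ln(|x_3 − x*|/|x_2 − x*|)
  = ln(3.356e-4/2.047e-3) / ln(2.047e-3/9.670e-3)
  = ln(0.163947) / ln(0.211686)
  = -1.808212 / -1.552651 ≈ 1.164597

1.165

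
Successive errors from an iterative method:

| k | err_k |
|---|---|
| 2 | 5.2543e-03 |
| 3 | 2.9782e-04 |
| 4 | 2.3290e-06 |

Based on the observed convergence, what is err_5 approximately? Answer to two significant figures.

First estimate the order: p ≈ ln(err_4/err_3) / ln(err_3/err_2) = ln(2.3290e-06/2.9782e-04)/ln(2.9782e-04/5.2543e-03) = ln(0.00782016)/ln(0.0566812) ≈ 1.6901.
Then err_5 ≈ err_4·(err_4/err_3)^p = 2.3290e-06·(0.00782016)^1.6901 = 2.3290e-06·0.000274994 ≈ 6.405e-10.

6.4e-10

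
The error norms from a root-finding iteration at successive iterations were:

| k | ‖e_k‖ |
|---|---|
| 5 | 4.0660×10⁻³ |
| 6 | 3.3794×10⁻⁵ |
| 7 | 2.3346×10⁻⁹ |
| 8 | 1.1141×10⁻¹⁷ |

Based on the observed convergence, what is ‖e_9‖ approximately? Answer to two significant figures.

2.5e-34

First estimate the order: p ≈ ln(‖e_8‖/‖e_7‖) / ln(‖e_7‖/‖e_6‖) = ln(1.1141×10⁻¹⁷/2.3346×10⁻⁹)/ln(2.3346×10⁻⁹/3.3794×10⁻⁵) = ln(4.77212e-09)/ln(6.90833e-05) ≈ 2.0000.
Then ‖e_9‖ ≈ ‖e_8‖·(‖e_8‖/‖e_7‖)^p = 1.1141×10⁻¹⁷·(4.77212e-09)^2.0000 = 1.1141×10⁻¹⁷·2.27731e-17 ≈ 2.537e-34.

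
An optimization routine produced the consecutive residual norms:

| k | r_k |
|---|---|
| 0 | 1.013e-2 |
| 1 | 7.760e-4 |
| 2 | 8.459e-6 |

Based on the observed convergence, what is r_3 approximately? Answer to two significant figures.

3.0e-9

First estimate the order: p ≈ ln(r_2/r_1) / ln(r_1/r_0) = ln(8.459e-6/7.760e-4)/ln(7.760e-4/1.013e-2) = ln(0.0109008)/ln(0.0766041) ≈ 1.7589.
Then r_3 ≈ r_2·(r_2/r_1)^p = 8.459e-6·(0.0109008)^1.7589 = 8.459e-6·0.000353253 ≈ 2.988e-09.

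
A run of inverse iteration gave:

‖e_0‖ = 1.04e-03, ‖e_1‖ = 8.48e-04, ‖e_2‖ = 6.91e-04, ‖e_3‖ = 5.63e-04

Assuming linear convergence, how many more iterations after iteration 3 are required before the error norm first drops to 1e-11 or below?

88

Rate ρ ≈ ‖e_3‖/‖e_2‖ = 5.63e-04/6.91e-04 = 0.8148.
After j more steps, ‖e_{3+j}‖ ≈ 5.63e-04·ρ^j; need ρ^j ≤ 1e-11/5.63e-04 = 1.7762e-08.
j ≥ ln(1.7762e-08)/ln(0.8148) = -17.8462/-0.20481 = 87.135.
So 88 more iterations are needed.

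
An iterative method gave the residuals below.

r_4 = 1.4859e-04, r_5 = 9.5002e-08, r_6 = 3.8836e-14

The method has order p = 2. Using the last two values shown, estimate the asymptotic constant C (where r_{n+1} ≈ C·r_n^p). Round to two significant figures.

C ≈ r_6 / r_5^2
  = 3.8836e-14 / (9.5002e-08)^2
  = 3.8836e-14 / 9.02538e-15 ≈ 4.303

4.3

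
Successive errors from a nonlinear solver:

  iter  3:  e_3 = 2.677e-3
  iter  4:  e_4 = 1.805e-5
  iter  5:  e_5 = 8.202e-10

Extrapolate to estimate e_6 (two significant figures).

First estimate the order: p ≈ ln(e_5/e_4) / ln(e_4/e_3) = ln(8.202e-10/1.805e-5)/ln(1.805e-5/2.677e-3) = ln(4.54404e-05)/ln(0.00674262) ≈ 2.0001.
Then e_6 ≈ e_5·(e_5/e_4)^p = 8.202e-10·(4.54404e-05)^2.0001 = 8.202e-10·2.06277e-09 ≈ 1.692e-18.

1.7e-18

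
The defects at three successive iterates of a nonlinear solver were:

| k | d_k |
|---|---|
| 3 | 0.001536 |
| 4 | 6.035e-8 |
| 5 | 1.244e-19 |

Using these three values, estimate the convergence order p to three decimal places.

p ≈ ln(d_5/d_4) / ln(d_4/d_3)
  = ln(1.244e-19/6.035e-8) / ln(6.035e-8/0.001536)
  = ln(2.06131e-12) / ln(3.92904e-05)
  = -26.907679 / -10.144530 ≈ 2.652432

2.652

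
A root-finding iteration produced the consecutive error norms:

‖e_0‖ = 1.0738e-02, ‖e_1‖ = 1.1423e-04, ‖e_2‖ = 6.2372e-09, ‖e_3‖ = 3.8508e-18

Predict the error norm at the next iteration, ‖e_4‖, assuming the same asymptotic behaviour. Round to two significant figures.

First estimate the order: p ≈ ln(‖e_3‖/‖e_2‖) / ln(‖e_2‖/‖e_1‖) = ln(3.8508e-18/6.2372e-09)/ln(6.2372e-09/1.1423e-04) = ln(6.17392e-10)/ln(5.46021e-05) ≈ 2.1604.
Then ‖e_4‖ ≈ ‖e_3‖·(‖e_3‖/‖e_2‖)^p = 3.8508e-18·(6.17392e-10)^2.1604 = 3.8508e-18·1.27036e-20 ≈ 4.892e-38.

4.9e-38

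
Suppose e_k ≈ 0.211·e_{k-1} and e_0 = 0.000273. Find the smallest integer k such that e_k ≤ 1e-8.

7

After k steps, e_k ≈ 0.000273·0.211^k.
Need 0.211^k ≤ 1e-8/0.000273 = 3.663e-05.
k ≥ ln(3.663e-05)/ln(0.211) = -10.2146/-1.55590 = 6.565.
Smallest integer k = 7.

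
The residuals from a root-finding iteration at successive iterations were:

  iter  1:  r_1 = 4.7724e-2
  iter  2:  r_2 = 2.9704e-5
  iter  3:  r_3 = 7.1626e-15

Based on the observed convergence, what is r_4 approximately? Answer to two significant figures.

First estimate the order: p ≈ ln(r_3/r_2) / ln(r_2/r_1) = ln(7.1626e-15/2.9704e-5)/ln(2.9704e-5/4.7724e-2) = ln(2.41133e-10)/ln(0.000622412) ≈ 3.0000.
Then r_4 ≈ r_3·(r_3/r_2)^p = 7.1626e-15·(2.41133e-10)^3.0000 = 7.1626e-15·1.40207e-29 ≈ 1.004e-43.

1.0e-43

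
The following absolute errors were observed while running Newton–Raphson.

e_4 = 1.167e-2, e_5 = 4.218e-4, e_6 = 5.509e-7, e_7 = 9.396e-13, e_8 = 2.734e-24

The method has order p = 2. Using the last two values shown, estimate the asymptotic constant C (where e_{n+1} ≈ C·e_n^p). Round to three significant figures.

C ≈ e_8 / e_7^2
  = 2.734e-24 / (9.396e-13)^2
  = 2.734e-24 / 8.82848e-25 ≈ 3.0968

3.10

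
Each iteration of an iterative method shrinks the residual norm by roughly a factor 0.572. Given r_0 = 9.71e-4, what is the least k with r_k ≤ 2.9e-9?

After k steps, r_k ≈ 9.71e-4·0.572^k.
Need 0.572^k ≤ 2.9e-9/9.71e-4 = 2.98661e-06.
k ≥ ln(2.98661e-06)/ln(0.572) = -12.7214/-0.55862 = 22.773.
Smallest integer k = 23.

23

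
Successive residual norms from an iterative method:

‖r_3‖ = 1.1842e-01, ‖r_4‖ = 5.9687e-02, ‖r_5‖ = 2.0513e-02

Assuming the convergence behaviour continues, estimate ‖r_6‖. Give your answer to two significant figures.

3.9e-3

First estimate the order: p ≈ ln(‖r_5‖/‖r_4‖) / ln(‖r_4‖/‖r_3‖) = ln(2.0513e-02/5.9687e-02)/ln(5.9687e-02/1.1842e-01) = ln(0.343676)/ln(0.504028) ≈ 1.5589.
Then ‖r_6‖ ≈ ‖r_5‖·(‖r_5‖/‖r_4‖)^p = 2.0513e-02·(0.343676)^1.5589 = 2.0513e-02·0.189192 ≈ 0.003881.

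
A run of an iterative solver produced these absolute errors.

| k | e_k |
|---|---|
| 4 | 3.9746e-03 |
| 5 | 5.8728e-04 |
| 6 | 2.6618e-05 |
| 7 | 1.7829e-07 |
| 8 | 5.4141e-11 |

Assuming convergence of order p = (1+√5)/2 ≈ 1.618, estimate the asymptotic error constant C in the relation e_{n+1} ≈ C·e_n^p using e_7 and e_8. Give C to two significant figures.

C ≈ e_8 / e_7^1.618
  = 5.4141e-11 / (1.7829e-07)^1.618
  = 5.4141e-11 / 1.20316e-11 ≈ 4.4999

4.5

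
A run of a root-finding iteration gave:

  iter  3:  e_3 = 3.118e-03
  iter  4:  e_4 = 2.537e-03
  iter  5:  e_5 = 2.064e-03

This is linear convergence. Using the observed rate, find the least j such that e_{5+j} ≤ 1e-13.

116

Rate ρ ≈ e_5/e_4 = 2.064e-03/2.537e-03 = 0.8136.
After j more steps, e_{5+j} ≈ 2.064e-03·ρ^j; need ρ^j ≤ 1e-13/2.064e-03 = 4.84496e-11.
j ≥ ln(4.84496e-11)/ln(0.8136) = -23.7505/-0.20629 = 115.132.
So 116 more iterations are needed.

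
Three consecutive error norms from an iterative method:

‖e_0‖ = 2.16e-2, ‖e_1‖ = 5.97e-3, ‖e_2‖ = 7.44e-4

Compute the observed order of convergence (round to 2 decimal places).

p ≈ ln(‖e_2‖/‖e_1‖) / ln(‖e_1‖/‖e_0‖)
  = ln(7.44e-4/5.97e-3) / ln(5.97e-3/2.16e-2)
  = ln(0.124623) / ln(0.276389)
  = -2.08246 / -1.28595 ≈ 1.61939

1.62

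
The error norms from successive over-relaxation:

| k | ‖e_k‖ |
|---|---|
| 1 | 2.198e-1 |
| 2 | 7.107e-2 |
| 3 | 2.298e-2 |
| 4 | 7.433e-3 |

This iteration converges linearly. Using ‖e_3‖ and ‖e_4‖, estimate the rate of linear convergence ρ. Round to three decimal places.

ρ ≈ ‖e_4‖/‖e_3‖ = 7.433e-3/2.298e-2 = 0.32346

0.323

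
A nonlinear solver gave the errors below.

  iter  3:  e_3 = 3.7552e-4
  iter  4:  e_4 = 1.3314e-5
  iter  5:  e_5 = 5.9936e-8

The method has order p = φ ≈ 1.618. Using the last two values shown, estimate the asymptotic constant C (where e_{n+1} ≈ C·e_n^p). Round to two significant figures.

4.6

C ≈ e_5 / e_4^1.618
  = 5.9936e-8 / (1.3314e-5)^1.618
  = 5.9936e-8 / 1.29161e-08 ≈ 4.6404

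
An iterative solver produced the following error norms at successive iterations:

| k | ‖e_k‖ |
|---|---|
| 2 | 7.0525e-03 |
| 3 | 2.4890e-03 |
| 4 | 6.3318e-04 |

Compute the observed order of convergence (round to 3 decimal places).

1.314

p ≈ ln(‖e_4‖/‖e_3‖) / ln(‖e_3‖/‖e_2‖)
  = ln(6.3318e-04/2.4890e-03) / ln(2.4890e-03/7.0525e-03)
  = ln(0.254391) / ln(0.352924)
  = -1.368883 / -1.041503 ≈ 1.314334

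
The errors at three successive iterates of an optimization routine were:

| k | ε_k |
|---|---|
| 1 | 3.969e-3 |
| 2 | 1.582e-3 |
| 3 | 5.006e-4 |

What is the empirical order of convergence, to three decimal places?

p ≈ ln(ε_3/ε_2) / ln(ε_2/ε_1)
  = ln(5.006e-4/1.582e-3) / ln(1.582e-3/3.969e-3)
  = ln(0.316435) / ln(0.398589)
  = -1.150637 / -0.919824 ≈ 1.250932

1.251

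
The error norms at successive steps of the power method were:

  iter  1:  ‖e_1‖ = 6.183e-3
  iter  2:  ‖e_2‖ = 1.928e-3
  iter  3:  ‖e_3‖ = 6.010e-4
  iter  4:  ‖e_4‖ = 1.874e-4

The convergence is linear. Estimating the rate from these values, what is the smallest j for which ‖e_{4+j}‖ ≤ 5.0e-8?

Rate ρ ≈ ‖e_4‖/‖e_3‖ = 1.874e-4/6.010e-4 = 0.3118.
After j more steps, ‖e_{4+j}‖ ≈ 1.874e-4·ρ^j; need ρ^j ≤ 5.0e-8/1.874e-4 = 0.000266809.
j ≥ ln(0.000266809)/ln(0.3118) = -8.2290/-1.16539 = 7.061.
So 8 more iterations are needed.

8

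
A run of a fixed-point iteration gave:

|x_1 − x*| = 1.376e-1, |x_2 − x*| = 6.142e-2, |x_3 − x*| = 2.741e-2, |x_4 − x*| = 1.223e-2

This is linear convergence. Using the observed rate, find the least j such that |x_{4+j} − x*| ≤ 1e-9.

21

Rate ρ ≈ |x_4 − x*|/|x_3 − x*| = 1.223e-2/2.741e-2 = 0.4462.
After j more steps, |x_{4+j} − x*| ≈ 1.223e-2·ρ^j; need ρ^j ≤ 1e-9/1.223e-2 = 8.17661e-08.
j ≥ ln(8.17661e-08)/ln(0.4462) = -16.3194/-0.80699 = 20.223.
So 21 more iterations are needed.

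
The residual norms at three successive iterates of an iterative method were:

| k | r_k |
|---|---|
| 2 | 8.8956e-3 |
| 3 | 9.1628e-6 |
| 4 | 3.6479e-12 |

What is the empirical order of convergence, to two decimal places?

2.14

p ≈ ln(r_4/r_3) / ln(r_3/r_2)
  = ln(3.6479e-12/9.1628e-6) / ln(9.1628e-6/8.8956e-3)
  = ln(3.98121e-07) / ln(0.00103004)
  = -14.73651 / -6.87816 ≈ 2.14251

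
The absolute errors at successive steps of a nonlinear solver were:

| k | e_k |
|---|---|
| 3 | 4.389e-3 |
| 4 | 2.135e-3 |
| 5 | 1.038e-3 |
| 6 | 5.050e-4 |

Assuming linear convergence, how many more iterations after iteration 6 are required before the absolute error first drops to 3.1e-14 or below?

33

Rate ρ ≈ e_6/e_5 = 5.050e-4/1.038e-3 = 0.4865.
After j more steps, e_{6+j} ≈ 5.050e-4·ρ^j; need ρ^j ≤ 3.1e-14/5.050e-4 = 6.13861e-11.
j ≥ ln(6.13861e-11)/ln(0.4865) = -23.5138/-0.72052 = 32.634.
So 33 more iterations are needed.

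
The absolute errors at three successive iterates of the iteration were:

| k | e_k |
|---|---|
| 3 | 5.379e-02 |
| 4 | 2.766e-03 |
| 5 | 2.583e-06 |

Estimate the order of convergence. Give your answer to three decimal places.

p ≈ ln(e_5/e_4) / ln(e_4/e_3)
  = ln(2.583e-06/2.766e-03) / ln(2.766e-03/5.379e-02)
  = ln(0.000933839) / ln(0.0514222)
  = -6.976207 / -2.967685 ≈ 2.350724

2.351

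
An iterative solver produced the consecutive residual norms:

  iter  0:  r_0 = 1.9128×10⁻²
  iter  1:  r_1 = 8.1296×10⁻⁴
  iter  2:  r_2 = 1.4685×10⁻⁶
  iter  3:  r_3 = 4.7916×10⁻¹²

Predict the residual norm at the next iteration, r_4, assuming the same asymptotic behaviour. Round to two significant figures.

First estimate the order: p ≈ ln(r_3/r_2) / ln(r_2/r_1) = ln(4.7916×10⁻¹²/1.4685×10⁻⁶)/ln(1.4685×10⁻⁶/8.1296×10⁻⁴) = ln(3.26292e-06)/ln(0.00180636) ≈ 2.0000.
Then r_4 ≈ r_3·(r_3/r_2)^p = 4.7916×10⁻¹²·(3.26292e-06)^2.0000 = 4.7916×10⁻¹²·1.06466e-11 ≈ 5.101e-23.

5.1e-23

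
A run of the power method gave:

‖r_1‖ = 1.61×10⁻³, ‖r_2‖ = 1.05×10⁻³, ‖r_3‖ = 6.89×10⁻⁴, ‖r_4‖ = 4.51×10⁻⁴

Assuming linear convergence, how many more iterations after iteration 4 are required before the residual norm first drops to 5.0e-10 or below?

Rate ρ ≈ ‖r_4‖/‖r_3‖ = 4.51×10⁻⁴/6.89×10⁻⁴ = 0.6546.
After j more steps, ‖r_{4+j}‖ ≈ 4.51×10⁻⁴·ρ^j; need ρ^j ≤ 5.0e-10/4.51×10⁻⁴ = 1.10865e-06.
j ≥ ln(1.10865e-06)/ln(0.6546) = -13.7124/-0.42373 = 32.361.
So 33 more iterations are needed.

33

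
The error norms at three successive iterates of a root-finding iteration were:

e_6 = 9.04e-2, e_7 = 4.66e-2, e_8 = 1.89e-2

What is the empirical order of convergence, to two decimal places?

1.36

p ≈ ln(e_8/e_7) / ln(e_7/e_6)
  = ln(1.89e-2/4.66e-2) / ln(4.66e-2/9.04e-2)
  = ln(0.405579) / ln(0.515487)
  = -0.90244 / -0.66264 ≈ 1.36189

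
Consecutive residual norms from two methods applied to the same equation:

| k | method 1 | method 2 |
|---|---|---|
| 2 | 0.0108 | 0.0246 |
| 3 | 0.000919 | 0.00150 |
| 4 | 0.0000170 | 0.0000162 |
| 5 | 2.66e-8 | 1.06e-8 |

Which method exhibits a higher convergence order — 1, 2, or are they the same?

Method 1: p ≈ ln(2.66e-8/0.0000170)/ln(0.0000170/0.000919) ≈ 1.62.
Method 2: p ≈ ln(1.06e-8/0.0000162)/ln(0.0000162/0.00150) ≈ 1.62.
Both orders ≈ 1.6 — effectively the same.

same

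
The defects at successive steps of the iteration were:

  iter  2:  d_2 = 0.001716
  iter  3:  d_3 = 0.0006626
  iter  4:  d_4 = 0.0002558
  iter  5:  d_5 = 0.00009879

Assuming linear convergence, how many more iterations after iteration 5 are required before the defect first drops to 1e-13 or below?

22

Rate ρ ≈ d_5/d_4 = 0.00009879/0.0002558 = 0.3862.
After j more steps, d_{5+j} ≈ 0.00009879·ρ^j; need ρ^j ≤ 1e-13/0.00009879 = 1.01225e-09.
j ≥ ln(1.01225e-09)/ln(0.3862) = -20.7111/-0.95140 = 21.769.
So 22 more iterations are needed.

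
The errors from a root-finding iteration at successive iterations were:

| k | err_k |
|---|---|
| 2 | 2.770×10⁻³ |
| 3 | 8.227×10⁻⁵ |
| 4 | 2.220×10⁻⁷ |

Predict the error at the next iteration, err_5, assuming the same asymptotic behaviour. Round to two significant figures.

1.1e-11

First estimate the order: p ≈ ln(err_4/err_3) / ln(err_3/err_2) = ln(2.220×10⁻⁷/8.227×10⁻⁵)/ln(8.227×10⁻⁵/2.770×10⁻³) = ln(0.00269843)/ln(0.0297004) ≈ 1.6820.
Then err_5 ≈ err_4·(err_4/err_3)^p = 2.220×10⁻⁷·(0.00269843)^1.6820 = 2.220×10⁻⁷·4.77671e-05 ≈ 1.06e-11.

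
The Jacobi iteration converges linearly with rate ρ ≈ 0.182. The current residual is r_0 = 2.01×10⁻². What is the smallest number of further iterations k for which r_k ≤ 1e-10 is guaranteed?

After k steps, r_k ≈ 2.01×10⁻²·0.182^k.
Need 0.182^k ≤ 1e-10/2.01×10⁻² = 4.97512e-09.
k ≥ ln(4.97512e-09)/ln(0.182) = -19.1188/-1.70375 = 11.222.
Smallest integer k = 12.

12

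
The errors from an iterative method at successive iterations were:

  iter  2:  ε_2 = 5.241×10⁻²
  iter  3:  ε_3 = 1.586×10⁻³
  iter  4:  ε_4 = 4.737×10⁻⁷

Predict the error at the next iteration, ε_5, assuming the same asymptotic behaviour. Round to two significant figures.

First estimate the order: p ≈ ln(ε_4/ε_3) / ln(ε_3/ε_2) = ln(4.737×10⁻⁷/1.586×10⁻³)/ln(1.586×10⁻³/5.241×10⁻²) = ln(0.000298676)/ln(0.0302614) ≈ 2.3203.
Then ε_5 ≈ ε_4·(ε_4/ε_3)^p = 4.737×10⁻⁷·(0.000298676)^2.3203 = 4.737×10⁻⁷·6.62838e-09 ≈ 3.14e-15.

3.1e-15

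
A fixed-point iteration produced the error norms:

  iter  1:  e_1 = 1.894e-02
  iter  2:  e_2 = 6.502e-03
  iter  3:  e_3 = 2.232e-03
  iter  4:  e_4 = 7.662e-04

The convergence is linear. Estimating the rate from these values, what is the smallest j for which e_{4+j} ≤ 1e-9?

13

Rate ρ ≈ e_4/e_3 = 7.662e-04/2.232e-03 = 0.3433.
After j more steps, e_{4+j} ≈ 7.662e-04·ρ^j; need ρ^j ≤ 1e-9/7.662e-04 = 1.30514e-06.
j ≥ ln(1.30514e-06)/ln(0.3433) = -13.5492/-1.06915 = 12.673.
So 13 more iterations are needed.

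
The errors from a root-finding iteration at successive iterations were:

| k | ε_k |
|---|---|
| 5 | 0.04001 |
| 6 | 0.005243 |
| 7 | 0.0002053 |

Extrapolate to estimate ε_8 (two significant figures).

First estimate the order: p ≈ ln(ε_7/ε_6) / ln(ε_6/ε_5) = ln(0.0002053/0.005243)/ln(0.005243/0.04001) = ln(0.039157)/ln(0.131042) ≈ 1.5944.
Then ε_8 ≈ ε_7·(ε_7/ε_6)^p = 0.0002053·(0.039157)^1.5944 = 0.0002053·0.00570657 ≈ 1.172e-06.

1.2e-6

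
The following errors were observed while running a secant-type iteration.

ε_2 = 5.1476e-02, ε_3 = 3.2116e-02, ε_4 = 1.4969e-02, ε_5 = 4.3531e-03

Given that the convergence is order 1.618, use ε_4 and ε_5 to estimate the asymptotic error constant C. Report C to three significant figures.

3.90

C ≈ ε_5 / ε_4^1.618
  = 4.3531e-03 / (1.4969e-02)^1.618
  = 4.3531e-03 / 0.00111548 ≈ 3.9024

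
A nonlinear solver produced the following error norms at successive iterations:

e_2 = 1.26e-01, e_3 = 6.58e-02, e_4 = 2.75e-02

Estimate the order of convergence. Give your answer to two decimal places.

p ≈ ln(e_4/e_3) / ln(e_3/e_2)
  = ln(2.75e-02/6.58e-02) / ln(6.58e-02/1.26e-01)
  = ln(0.417933) / ln(0.522222)
  = -0.87243 / -0.64966 ≈ 1.34290

1.34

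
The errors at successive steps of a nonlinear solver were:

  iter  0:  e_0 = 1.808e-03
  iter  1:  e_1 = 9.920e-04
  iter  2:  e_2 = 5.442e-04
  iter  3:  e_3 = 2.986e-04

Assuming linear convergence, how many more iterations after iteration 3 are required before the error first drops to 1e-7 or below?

14

Rate ρ ≈ e_3/e_2 = 2.986e-04/5.442e-04 = 0.5487.
After j more steps, e_{3+j} ≈ 2.986e-04·ρ^j; need ρ^j ≤ 1e-7/2.986e-04 = 0.000334896.
j ≥ ln(0.000334896)/ln(0.5487) = -8.0017/-0.60020 = 13.332.
So 14 more iterations are needed.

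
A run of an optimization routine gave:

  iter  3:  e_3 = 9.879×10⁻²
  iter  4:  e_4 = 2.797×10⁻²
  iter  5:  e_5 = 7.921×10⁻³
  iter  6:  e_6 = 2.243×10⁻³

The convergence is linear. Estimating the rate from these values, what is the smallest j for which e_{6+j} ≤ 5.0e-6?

Rate ρ ≈ e_6/e_5 = 2.243×10⁻³/7.921×10⁻³ = 0.2832.
After j more steps, e_{6+j} ≈ 2.243×10⁻³·ρ^j; need ρ^j ≤ 5.0e-6/2.243×10⁻³ = 0.00222916.
j ≥ ln(0.00222916)/ln(0.2832) = -6.1061/-1.26160 = 4.840.
So 5 more iterations are needed.

5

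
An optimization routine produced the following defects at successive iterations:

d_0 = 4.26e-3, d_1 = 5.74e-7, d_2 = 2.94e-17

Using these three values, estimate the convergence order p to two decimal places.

p ≈ ln(d_2/d_1) / ln(d_1/d_0)
  = ln(2.94e-17/5.74e-7) / ln(5.74e-7/4.26e-3)
  = ln(5.12195e-11) / ln(0.000134742)
  = -23.69490 / -8.91215 ≈ 2.65872

2.66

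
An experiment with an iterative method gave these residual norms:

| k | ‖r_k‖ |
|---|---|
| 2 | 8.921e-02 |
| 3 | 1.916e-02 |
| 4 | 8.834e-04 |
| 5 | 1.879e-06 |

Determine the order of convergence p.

Consecutive ratios: ‖r_5‖/‖r_4‖ = 1.879e-06/8.834e-04 = 0.00212701, ‖r_4‖/‖r_3‖ = 8.834e-04/1.916e-02 = 0.0461065.
p ≈ ln(0.00212701)/ln(0.0461065) = -6.1530/-3.0768 ≈ 2.00.
So the convergence is quadratic (order 2).

2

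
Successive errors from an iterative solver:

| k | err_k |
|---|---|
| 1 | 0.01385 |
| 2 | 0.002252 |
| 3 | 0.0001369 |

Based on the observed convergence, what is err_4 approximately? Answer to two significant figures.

1.8e-6

First estimate the order: p ≈ ln(err_3/err_2) / ln(err_2/err_1) = ln(0.0001369/0.002252)/ln(0.002252/0.01385) = ln(0.0607904)/ln(0.162599) ≈ 1.5416.
Then err_4 ≈ err_3·(err_3/err_2)^p = 0.0001369·(0.0607904)^1.5416 = 0.0001369·0.0133401 ≈ 1.826e-06.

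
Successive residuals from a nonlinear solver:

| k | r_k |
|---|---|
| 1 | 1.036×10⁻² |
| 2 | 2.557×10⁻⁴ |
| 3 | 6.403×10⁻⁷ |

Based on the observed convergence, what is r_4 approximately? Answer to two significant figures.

First estimate the order: p ≈ ln(r_3/r_2) / ln(r_2/r_1) = ln(6.403×10⁻⁷/2.557×10⁻⁴)/ln(2.557×10⁻⁴/1.036×10⁻²) = ln(0.00250411)/ln(0.0246815) ≈ 1.6181.
Then r_4 ≈ r_3·(r_3/r_2)^p = 6.403×10⁻⁷·(0.00250411)^1.6181 = 6.403×10⁻⁷·6.17676e-05 ≈ 3.955e-11.

4.0e-11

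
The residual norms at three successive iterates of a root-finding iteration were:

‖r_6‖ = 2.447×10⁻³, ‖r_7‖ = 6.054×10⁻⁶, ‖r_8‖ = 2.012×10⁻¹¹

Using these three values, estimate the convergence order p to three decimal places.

p ≈ ln(‖r_8‖/‖r_7‖) / ln(‖r_7‖/‖r_6‖)
  = ln(2.012×10⁻¹¹/6.054×10⁻⁶) / ln(6.054×10⁻⁶/2.447×10⁻³)
  = ln(3.32342e-06) / ln(0.00247405)
  = -12.614516 / -6.001899 ≈ 2.101754

2.102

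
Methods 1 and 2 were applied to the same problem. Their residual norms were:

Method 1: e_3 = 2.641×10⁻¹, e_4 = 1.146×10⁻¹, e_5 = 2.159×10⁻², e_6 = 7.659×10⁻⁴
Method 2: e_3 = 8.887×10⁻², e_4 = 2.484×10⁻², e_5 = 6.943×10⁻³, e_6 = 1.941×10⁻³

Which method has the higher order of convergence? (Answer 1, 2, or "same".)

Method 1: p ≈ ln(7.659×10⁻⁴/2.159×10⁻²)/ln(2.159×10⁻²/1.146×10⁻¹) ≈ 2.00.
Method 2: p ≈ ln(1.941×10⁻³/6.943×10⁻³)/ln(6.943×10⁻³/2.484×10⁻²) ≈ 1.00.
Method 1 has the higher order (≈2.0 vs ≈1.0).

1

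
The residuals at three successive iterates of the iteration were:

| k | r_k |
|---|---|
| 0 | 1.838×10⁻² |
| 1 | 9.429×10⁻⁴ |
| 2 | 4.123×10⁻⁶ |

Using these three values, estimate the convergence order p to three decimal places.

1.829

p ≈ ln(r_2/r_1) / ln(r_1/r_0)
  = ln(4.123×10⁻⁶/9.429×10⁻⁴) / ln(9.429×10⁻⁴/1.838×10⁻²)
  = ln(0.00437268) / ln(0.0513003)
  = -5.432379 / -2.970059 ≈ 1.829048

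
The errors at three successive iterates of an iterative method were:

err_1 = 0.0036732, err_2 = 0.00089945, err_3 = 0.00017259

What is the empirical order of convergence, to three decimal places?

p ≈ ln(err_3/err_2) / ln(err_2/err_1)
  = ln(0.00017259/0.00089945) / ln(0.00089945/0.0036732)
  = ln(0.191884) / ln(0.244868)
  = -1.650864 / -1.407036 ≈ 1.173292

1.173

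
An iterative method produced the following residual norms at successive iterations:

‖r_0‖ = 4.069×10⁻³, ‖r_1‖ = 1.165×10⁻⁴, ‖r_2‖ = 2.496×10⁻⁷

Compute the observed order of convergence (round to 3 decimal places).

1.730

p ≈ ln(‖r_2‖/‖r_1‖) / ln(‖r_1‖/‖r_0‖)
  = ln(2.496×10⁻⁷/1.165×10⁻⁴) / ln(1.165×10⁻⁴/4.069×10⁻³)
  = ln(0.00214249) / ln(0.0286311)
  = -6.145787 / -3.553262 ≈ 1.729618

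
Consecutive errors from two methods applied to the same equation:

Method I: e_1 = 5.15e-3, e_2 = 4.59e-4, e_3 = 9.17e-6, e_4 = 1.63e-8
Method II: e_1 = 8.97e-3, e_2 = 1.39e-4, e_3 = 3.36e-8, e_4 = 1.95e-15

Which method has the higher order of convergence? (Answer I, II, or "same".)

Method I: p ≈ ln(1.63e-8/9.17e-6)/ln(9.17e-6/4.59e-4) ≈ 1.62.
Method II: p ≈ ln(1.95e-15/3.36e-8)/ln(3.36e-8/1.39e-4) ≈ 2.00.
Method II has the higher order (≈2.0 vs ≈1.6).

II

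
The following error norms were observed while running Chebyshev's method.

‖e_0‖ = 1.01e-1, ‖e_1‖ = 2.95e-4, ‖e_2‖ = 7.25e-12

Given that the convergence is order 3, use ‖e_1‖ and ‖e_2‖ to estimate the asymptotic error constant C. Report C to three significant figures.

0.282

C ≈ ‖e_2‖ / ‖e_1‖^3
  = 7.25e-12 / (2.95e-4)^3
  = 7.25e-12 / 2.56724e-11 ≈ 0.2824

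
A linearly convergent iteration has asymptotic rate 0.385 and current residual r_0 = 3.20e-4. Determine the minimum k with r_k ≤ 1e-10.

After k steps, r_k ≈ 3.20e-4·0.385^k.
Need 0.385^k ≤ 1e-10/3.20e-4 = 3.125e-07.
k ≥ ln(3.125e-07)/ln(0.385) = -14.9787/-0.95451 = 15.693.
Smallest integer k = 16.

16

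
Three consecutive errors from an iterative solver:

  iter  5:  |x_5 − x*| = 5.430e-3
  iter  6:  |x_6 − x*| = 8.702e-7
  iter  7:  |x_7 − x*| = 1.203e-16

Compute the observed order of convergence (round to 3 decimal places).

2.598

p ≈ ln(|x_7 − x*|/|x_6 − x*|) / ln(|x_6 − x*|/|x_5 − x*|)
  = ln(1.203e-16/8.702e-7) / ln(8.702e-7/5.430e-3)
  = ln(1.38244e-10) / ln(0.000160258)
  = -22.702001 / -8.738726 ≈ 2.597862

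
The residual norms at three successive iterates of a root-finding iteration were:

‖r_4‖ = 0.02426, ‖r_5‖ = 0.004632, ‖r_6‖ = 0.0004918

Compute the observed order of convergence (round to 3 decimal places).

1.354

p ≈ ln(‖r_6‖/‖r_5‖) / ln(‖r_5‖/‖r_4‖)
  = ln(0.0004918/0.004632) / ln(0.004632/0.02426)
  = ln(0.106174) / ln(0.190932)
  = -2.242676 / -1.655838 ≈ 1.354405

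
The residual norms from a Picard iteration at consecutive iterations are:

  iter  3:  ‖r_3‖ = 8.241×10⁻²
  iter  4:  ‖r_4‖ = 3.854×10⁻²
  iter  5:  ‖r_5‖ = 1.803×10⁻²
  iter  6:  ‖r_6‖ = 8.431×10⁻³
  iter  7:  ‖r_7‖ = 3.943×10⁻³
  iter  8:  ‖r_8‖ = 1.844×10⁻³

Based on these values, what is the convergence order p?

Consecutive ratios: ‖r_8‖/‖r_7‖ = 1.844×10⁻³/3.943×10⁻³ = 0.467664, ‖r_7‖/‖r_6‖ = 3.943×10⁻³/8.431×10⁻³ = 0.467679.
p ≈ ln(0.467664)/ln(0.467679) = -0.7600/-0.7600 ≈ 1.00.
So the convergence is linear (order 1).

1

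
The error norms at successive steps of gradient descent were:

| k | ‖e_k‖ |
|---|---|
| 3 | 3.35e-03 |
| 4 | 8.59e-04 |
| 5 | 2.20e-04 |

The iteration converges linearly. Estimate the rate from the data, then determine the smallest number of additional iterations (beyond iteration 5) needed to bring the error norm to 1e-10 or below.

11

Rate ρ ≈ ‖e_5‖/‖e_4‖ = 2.20e-04/8.59e-04 = 0.2561.
After j more steps, ‖e_{5+j}‖ ≈ 2.20e-04·ρ^j; need ρ^j ≤ 1e-10/2.20e-04 = 4.54545e-07.
j ≥ ln(4.54545e-07)/ln(0.2561) = -14.6040/-1.36219 = 10.721.
So 11 more iterations are needed.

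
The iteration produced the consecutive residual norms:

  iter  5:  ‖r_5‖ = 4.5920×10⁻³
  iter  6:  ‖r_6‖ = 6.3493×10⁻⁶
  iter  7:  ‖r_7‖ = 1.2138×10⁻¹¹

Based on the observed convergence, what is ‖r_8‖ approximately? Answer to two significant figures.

4.4e-23

First estimate the order: p ≈ ln(‖r_7‖/‖r_6‖) / ln(‖r_6‖/‖r_5‖) = ln(1.2138×10⁻¹¹/6.3493×10⁻⁶)/ln(6.3493×10⁻⁶/4.5920×10⁻³) = ln(1.91171e-06)/ln(0.00138269) ≈ 2.0000.
Then ‖r_8‖ ≈ ‖r_7‖·(‖r_7‖/‖r_6‖)^p = 1.2138×10⁻¹¹·(1.91171e-06)^2.0000 = 1.2138×10⁻¹¹·3.65464e-12 ≈ 4.436e-23.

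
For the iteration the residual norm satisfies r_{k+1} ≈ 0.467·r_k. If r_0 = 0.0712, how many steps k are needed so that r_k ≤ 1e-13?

After k steps, r_k ≈ 0.0712·0.467^k.
Need 0.467^k ≤ 1e-13/0.0712 = 1.40449e-12.
k ≥ ln(1.40449e-12)/ln(0.467) = -27.2913/-0.76143 = 35.842.
Smallest integer k = 36.

36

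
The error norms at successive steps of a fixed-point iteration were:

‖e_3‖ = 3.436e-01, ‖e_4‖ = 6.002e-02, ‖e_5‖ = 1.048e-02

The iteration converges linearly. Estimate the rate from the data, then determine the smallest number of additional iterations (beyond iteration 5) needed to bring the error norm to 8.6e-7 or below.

6

Rate ρ ≈ ‖e_5‖/‖e_4‖ = 1.048e-02/6.002e-02 = 0.1746.
After j more steps, ‖e_{5+j}‖ ≈ 1.048e-02·ρ^j; need ρ^j ≤ 8.6e-7/1.048e-02 = 8.20611e-05.
j ≥ ln(8.20611e-05)/ln(0.1746) = -9.4080/-1.74526 = 5.391.
So 6 more iterations are needed.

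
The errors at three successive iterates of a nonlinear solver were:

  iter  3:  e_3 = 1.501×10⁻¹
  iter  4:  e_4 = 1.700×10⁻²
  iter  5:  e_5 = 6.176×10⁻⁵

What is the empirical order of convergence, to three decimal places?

2.579

p ≈ ln(e_5/e_4) / ln(e_4/e_3)
  = ln(6.176×10⁻⁵/1.700×10⁻²) / ln(1.700×10⁻²/1.501×10⁻¹)
  = ln(0.00363294) / ln(0.113258)
  = -5.617713 / -2.178087 ≈ 2.579196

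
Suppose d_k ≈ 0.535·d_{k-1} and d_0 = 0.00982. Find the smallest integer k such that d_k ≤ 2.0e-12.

36

After k steps, d_k ≈ 0.00982·0.535^k.
Need 0.535^k ≤ 2.0e-12/0.00982 = 2.03666e-10.
k ≥ ln(2.03666e-10)/ln(0.535) = -22.3145/-0.62549 = 35.675.
Smallest integer k = 36.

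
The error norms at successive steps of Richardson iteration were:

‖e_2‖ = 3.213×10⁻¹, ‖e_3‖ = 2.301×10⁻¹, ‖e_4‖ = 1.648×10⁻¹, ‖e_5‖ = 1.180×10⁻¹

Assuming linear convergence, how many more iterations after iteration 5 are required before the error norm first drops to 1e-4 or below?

22

Rate ρ ≈ ‖e_5‖/‖e_4‖ = 1.180×10⁻¹/1.648×10⁻¹ = 0.7160.
After j more steps, ‖e_{5+j}‖ ≈ 1.180×10⁻¹·ρ^j; need ρ^j ≤ 1e-4/1.180×10⁻¹ = 0.000847458.
j ≥ ln(0.000847458)/ln(0.7160) = -7.0733/-0.33408 = 21.172.
So 22 more iterations are needed.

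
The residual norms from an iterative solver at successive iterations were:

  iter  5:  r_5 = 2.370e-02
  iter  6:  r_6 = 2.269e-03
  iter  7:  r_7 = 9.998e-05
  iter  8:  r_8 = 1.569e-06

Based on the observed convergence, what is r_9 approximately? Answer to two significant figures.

First estimate the order: p ≈ ln(r_8/r_7) / ln(r_7/r_6) = ln(1.569e-06/9.998e-05)/ln(9.998e-05/2.269e-03) = ln(0.0156931)/ln(0.0440635) ≈ 1.3307.
Then r_9 ≈ r_8·(r_8/r_7)^p = 1.569e-06·(0.0156931)^1.3307 = 1.569e-06·0.00397219 ≈ 6.232e-09.

6.2e-9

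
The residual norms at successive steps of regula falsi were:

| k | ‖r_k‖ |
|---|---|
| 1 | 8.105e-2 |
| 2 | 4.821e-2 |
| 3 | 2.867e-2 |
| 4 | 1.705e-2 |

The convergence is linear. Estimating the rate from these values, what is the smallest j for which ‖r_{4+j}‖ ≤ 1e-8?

Rate ρ ≈ ‖r_4‖/‖r_3‖ = 1.705e-2/2.867e-2 = 0.5947.
After j more steps, ‖r_{4+j}‖ ≈ 1.705e-2·ρ^j; need ρ^j ≤ 1e-8/1.705e-2 = 5.8651e-07.
j ≥ ln(5.8651e-07)/ln(0.5947) = -14.3491/-0.51970 = 27.610.
So 28 more iterations are needed.

28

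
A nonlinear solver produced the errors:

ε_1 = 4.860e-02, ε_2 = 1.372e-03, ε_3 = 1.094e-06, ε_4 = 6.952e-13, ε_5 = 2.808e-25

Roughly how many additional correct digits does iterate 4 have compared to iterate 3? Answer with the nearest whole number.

Digits gained ≈ log₁₀(ε_3/ε_4) = log₁₀(1.094e-06/6.952e-13) = log₁₀(1.57365e+06) ≈ 6.197.

6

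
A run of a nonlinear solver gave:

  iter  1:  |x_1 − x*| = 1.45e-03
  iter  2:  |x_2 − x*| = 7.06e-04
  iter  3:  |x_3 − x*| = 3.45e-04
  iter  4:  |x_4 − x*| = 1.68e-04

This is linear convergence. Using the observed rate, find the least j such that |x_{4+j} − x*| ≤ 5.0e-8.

12

Rate ρ ≈ |x_4 − x*|/|x_3 − x*| = 1.68e-04/3.45e-04 = 0.4870.
After j more steps, |x_{4+j} − x*| ≈ 1.68e-04·ρ^j; need ρ^j ≤ 5.0e-8/1.68e-04 = 0.000297619.
j ≥ ln(0.000297619)/ln(0.4870) = -8.1197/-0.71949 = 11.285.
So 12 more iterations are needed.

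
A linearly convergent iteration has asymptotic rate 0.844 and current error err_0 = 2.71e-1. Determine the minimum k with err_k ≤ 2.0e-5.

After k steps, err_k ≈ 2.71e-1·0.844^k.
Need 0.844^k ≤ 2.0e-5/2.71e-1 = 7.38007e-05.
k ≥ ln(7.38007e-05)/ln(0.844) = -9.5141/-0.16960 = 56.097.
Smallest integer k = 57.

57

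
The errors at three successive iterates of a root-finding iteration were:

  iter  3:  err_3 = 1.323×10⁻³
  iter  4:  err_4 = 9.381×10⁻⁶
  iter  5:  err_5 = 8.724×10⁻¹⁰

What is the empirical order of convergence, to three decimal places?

1.876

p ≈ ln(err_5/err_4) / ln(err_4/err_3)
  = ln(8.724×10⁻¹⁰/9.381×10⁻⁶) / ln(9.381×10⁻⁶/1.323×10⁻³)
  = ln(9.29965e-05) / ln(0.0070907)
  = -9.282949 / -4.948971 ≈ 1.875733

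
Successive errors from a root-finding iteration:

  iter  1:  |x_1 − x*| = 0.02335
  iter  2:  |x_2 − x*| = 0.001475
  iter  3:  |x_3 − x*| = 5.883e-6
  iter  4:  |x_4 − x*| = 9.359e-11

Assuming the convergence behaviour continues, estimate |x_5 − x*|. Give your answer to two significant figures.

First estimate the order: p ≈ ln(|x_4 − x*|/|x_3 − x*|) / ln(|x_3 − x*|/|x_2 − x*|) = ln(9.359e-11/5.883e-6)/ln(5.883e-6/0.001475) = ln(1.59086e-05)/ln(0.00398847) ≈ 2.0000.
Then |x_5 − x*| ≈ |x_4 − x*|·(|x_4 − x*|/|x_3 − x*|)^p = 9.359e-11·(1.59086e-05)^2.0000 = 9.359e-11·2.53084e-10 ≈ 2.369e-20.

2.4e-20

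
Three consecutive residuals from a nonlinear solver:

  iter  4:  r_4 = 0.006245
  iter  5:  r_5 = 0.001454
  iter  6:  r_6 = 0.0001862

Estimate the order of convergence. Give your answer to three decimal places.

1.410

p ≈ ln(r_6/r_5) / ln(r_5/r_4)
  = ln(0.0001862/0.001454) / ln(0.001454/0.006245)
  = ln(0.128061) / ln(0.232826)
  = -2.055249 / -1.457464 ≈ 1.410154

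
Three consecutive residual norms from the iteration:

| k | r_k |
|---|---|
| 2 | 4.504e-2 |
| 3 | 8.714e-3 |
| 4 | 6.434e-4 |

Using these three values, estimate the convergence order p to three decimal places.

p ≈ ln(r_4/r_3) / ln(r_3/r_2)
  = ln(6.434e-4/8.714e-3) / ln(8.714e-3/4.504e-2)
  = ln(0.0738352) / ln(0.193472)
  = -2.605920 / -1.642622 ≈ 1.586439

1.586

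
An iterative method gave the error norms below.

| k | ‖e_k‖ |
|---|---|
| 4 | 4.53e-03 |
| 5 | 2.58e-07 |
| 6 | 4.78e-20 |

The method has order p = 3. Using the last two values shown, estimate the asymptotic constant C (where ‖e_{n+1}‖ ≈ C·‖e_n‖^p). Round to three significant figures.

C ≈ ‖e_6‖ / ‖e_5‖^3
  = 4.78e-20 / (2.58e-07)^3
  = 4.78e-20 / 1.71735e-20 ≈ 2.7834

2.78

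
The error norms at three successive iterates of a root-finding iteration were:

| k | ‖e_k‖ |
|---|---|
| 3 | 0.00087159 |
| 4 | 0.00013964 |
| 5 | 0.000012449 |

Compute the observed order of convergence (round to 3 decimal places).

p ≈ ln(‖e_5‖/‖e_4‖) / ln(‖e_4‖/‖e_3‖)
  = ln(0.000012449/0.00013964) / ln(0.00013964/0.00087159)
  = ln(0.0891507) / ln(0.160213)
  = -2.417427 / -1.831251 ≈ 1.320096

1.320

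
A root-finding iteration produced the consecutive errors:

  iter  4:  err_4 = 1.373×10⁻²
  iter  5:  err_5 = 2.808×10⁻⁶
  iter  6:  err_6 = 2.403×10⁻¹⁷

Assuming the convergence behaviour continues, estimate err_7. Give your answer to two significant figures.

1.5e-50

First estimate the order: p ≈ ln(err_6/err_5) / ln(err_5/err_4) = ln(2.403×10⁻¹⁷/2.808×10⁻⁶)/ln(2.808×10⁻⁶/1.373×10⁻²) = ln(8.55769e-12)/ln(0.000204516) ≈ 3.0000.
Then err_7 ≈ err_6·(err_6/err_5)^p = 2.403×10⁻¹⁷·(8.55769e-12)^3.0000 = 2.403×10⁻¹⁷·6.26714e-34 ≈ 1.506e-50.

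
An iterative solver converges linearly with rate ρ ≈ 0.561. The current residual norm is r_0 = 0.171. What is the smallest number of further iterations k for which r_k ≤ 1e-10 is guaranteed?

After k steps, r_k ≈ 0.171·0.561^k.
Need 0.561^k ≤ 1e-10/0.171 = 5.84795e-10.
k ≥ ln(5.84795e-10)/ln(0.561) = -21.2598/-0.57803 = 36.780.
Smallest integer k = 37.

37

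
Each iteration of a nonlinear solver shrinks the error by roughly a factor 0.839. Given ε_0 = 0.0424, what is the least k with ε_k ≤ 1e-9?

After k steps, ε_k ≈ 0.0424·0.839^k.
Need 0.839^k ≤ 1e-9/0.0424 = 2.35849e-08.
k ≥ ln(2.35849e-08)/ln(0.839) = -17.5627/-0.17554 = 100.050.
Smallest integer k = 101.

101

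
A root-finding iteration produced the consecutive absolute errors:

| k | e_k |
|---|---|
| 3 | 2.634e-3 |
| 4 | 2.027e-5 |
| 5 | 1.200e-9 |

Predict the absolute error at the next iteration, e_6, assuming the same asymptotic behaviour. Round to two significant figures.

4.2e-18

First estimate the order: p ≈ ln(e_5/e_4) / ln(e_4/e_3) = ln(1.200e-9/2.027e-5)/ln(2.027e-5/2.634e-3) = ln(5.92008e-05)/ln(0.00769552) ≈ 2.0001.
Then e_6 ≈ e_5·(e_5/e_4)^p = 1.200e-9·(5.92008e-05)^2.0001 = 1.200e-9·3.50132e-09 ≈ 4.202e-18.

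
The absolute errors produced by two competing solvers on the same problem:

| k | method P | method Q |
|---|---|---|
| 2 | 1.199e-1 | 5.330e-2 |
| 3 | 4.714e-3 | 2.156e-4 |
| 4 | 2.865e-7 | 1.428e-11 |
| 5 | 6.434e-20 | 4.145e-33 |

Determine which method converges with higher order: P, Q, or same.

same

Method P: p ≈ ln(6.434e-20/2.865e-7)/ln(2.865e-7/4.714e-3) ≈ 3.00.
Method Q: p ≈ ln(4.145e-33/1.428e-11)/ln(1.428e-11/2.156e-4) ≈ 3.00.
Both orders ≈ 3.0 — effectively the same.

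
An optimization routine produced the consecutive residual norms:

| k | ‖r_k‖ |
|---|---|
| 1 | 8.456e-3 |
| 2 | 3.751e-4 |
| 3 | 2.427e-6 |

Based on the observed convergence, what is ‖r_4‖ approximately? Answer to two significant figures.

First estimate the order: p ≈ ln(‖r_3‖/‖r_2‖) / ln(‖r_2‖/‖r_1‖) = ln(2.427e-6/3.751e-4)/ln(3.751e-4/8.456e-3) = ln(0.00647027)/ln(0.044359) ≈ 1.6179.
Then ‖r_4‖ ≈ ‖r_3‖·(‖r_3‖/‖r_2‖)^p = 2.427e-6·(0.00647027)^1.6179 = 2.427e-6·0.000287271 ≈ 6.972e-10.

7.0e-10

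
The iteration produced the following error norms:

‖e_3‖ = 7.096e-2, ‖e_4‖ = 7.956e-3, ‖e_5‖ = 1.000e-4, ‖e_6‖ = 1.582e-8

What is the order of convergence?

2

Consecutive ratios: ‖e_6‖/‖e_5‖ = 1.582e-8/1.000e-4 = 0.0001582, ‖e_5‖/‖e_4‖ = 1.000e-4/7.956e-3 = 0.0125691.
p ≈ ln(0.0001582)/ln(0.0125691) = -8.7517/-4.3765 ≈ 2.00.
So the convergence is quadratic (order 2).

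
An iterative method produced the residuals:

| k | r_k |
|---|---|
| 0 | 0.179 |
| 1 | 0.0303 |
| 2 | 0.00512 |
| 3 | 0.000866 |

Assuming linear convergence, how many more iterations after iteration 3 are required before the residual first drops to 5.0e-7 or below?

5

Rate ρ ≈ r_3/r_2 = 0.000866/0.00512 = 0.1691.
After j more steps, r_{3+j} ≈ 0.000866·ρ^j; need ρ^j ≤ 5.0e-7/0.000866 = 0.000577367.
j ≥ ln(0.000577367)/ln(0.1691) = -7.4570/-1.77727 = 4.196.
So 5 more iterations are needed.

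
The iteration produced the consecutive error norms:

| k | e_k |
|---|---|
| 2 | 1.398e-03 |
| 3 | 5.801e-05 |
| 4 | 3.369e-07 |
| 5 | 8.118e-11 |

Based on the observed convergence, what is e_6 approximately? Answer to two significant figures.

1.1e-16

First estimate the order: p ≈ ln(e_5/e_4) / ln(e_4/e_3) = ln(8.118e-11/3.369e-07)/ln(3.369e-07/5.801e-05) = ln(0.000240962)/ln(0.00580762) ≈ 1.6181.
Then e_6 ≈ e_5·(e_5/e_4)^p = 8.118e-11·(0.000240962)^1.6181 = 8.118e-11·1.3984e-06 ≈ 1.135e-16.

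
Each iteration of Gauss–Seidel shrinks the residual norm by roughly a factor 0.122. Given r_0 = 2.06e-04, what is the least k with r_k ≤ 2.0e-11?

8

After k steps, r_k ≈ 2.06e-04·0.122^k.
Need 0.122^k ≤ 2.0e-11/2.06e-04 = 9.70874e-08.
k ≥ ln(9.70874e-08)/ln(0.122) = -16.1477/-2.10373 = 7.676.
Smallest integer k = 8.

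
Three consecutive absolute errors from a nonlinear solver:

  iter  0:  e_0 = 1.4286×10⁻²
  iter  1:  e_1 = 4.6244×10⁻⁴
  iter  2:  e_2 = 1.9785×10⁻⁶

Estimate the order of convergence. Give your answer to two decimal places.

p ≈ ln(e_2/e_1) / ln(e_1/e_0)
  = ln(1.9785×10⁻⁶/4.6244×10⁻⁴) / ln(4.6244×10⁻⁴/1.4286×10⁻²)
  = ln(0.00427839) / ln(0.0323702)
  = -5.45418 / -3.43052 ≈ 1.58990

1.59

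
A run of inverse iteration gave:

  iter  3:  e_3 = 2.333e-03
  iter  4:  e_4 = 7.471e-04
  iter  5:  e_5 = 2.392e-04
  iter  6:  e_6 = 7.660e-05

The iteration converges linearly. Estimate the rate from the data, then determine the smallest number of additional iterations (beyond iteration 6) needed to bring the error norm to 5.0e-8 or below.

Rate ρ ≈ e_6/e_5 = 7.660e-05/2.392e-04 = 0.3202.
After j more steps, e_{6+j} ≈ 7.660e-05·ρ^j; need ρ^j ≤ 5.0e-8/7.660e-05 = 0.000652742.
j ≥ ln(0.000652742)/ln(0.3202) = -7.3343/-1.13881 = 6.440.
So 7 more iterations are needed.

7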